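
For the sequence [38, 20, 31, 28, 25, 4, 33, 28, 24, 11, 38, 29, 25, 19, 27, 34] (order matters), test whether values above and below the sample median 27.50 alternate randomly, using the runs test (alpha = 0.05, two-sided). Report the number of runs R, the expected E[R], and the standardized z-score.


Step 1: Compute median = 27.50; label A = above, B = below.
Labels in order: ABAABBAABBAABBBA  (n_A = 8, n_B = 8)
Step 2: Count runs R = 9.
Step 3: Under H0 (random ordering), E[R] = 2*n_A*n_B/(n_A+n_B) + 1 = 2*8*8/16 + 1 = 9.0000.
        Var[R] = 2*n_A*n_B*(2*n_A*n_B - n_A - n_B) / ((n_A+n_B)^2 * (n_A+n_B-1)) = 14336/3840 = 3.7333.
        SD[R] = 1.9322.
Step 4: R = E[R], so z = 0 with no continuity correction.
Step 5: Two-sided p-value via normal approximation = 2*(1 - Phi(|z|)) = 1.000000.
Step 6: alpha = 0.05. fail to reject H0.

R = 9, z = 0.0000, p = 1.000000, fail to reject H0.


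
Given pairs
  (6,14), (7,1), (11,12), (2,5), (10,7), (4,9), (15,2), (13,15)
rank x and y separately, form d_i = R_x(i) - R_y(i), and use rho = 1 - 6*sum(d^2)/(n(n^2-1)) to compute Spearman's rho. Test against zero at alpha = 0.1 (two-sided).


Step 1: Rank x and y separately (midranks; no ties here).
rank(x): 6->3, 7->4, 11->6, 2->1, 10->5, 4->2, 15->8, 13->7
rank(y): 14->7, 1->1, 12->6, 5->3, 7->4, 9->5, 2->2, 15->8
Step 2: d_i = R_x(i) - R_y(i); compute d_i^2.
  (3-7)^2=16, (4-1)^2=9, (6-6)^2=0, (1-3)^2=4, (5-4)^2=1, (2-5)^2=9, (8-2)^2=36, (7-8)^2=1
sum(d^2) = 76.
Step 3: rho = 1 - 6*76 / (8*(8^2 - 1)) = 1 - 456/504 = 0.095238.
Step 4: Under H0, t = rho * sqrt((n-2)/(1-rho^2)) = 0.2343 ~ t(6).
Step 5: Two-sided p-value from the t-distribution with 6 df = 0.822505.
Step 6: alpha = 0.1. fail to reject H0.

rho = 0.0952, p = 0.822505, fail to reject H0 at alpha = 0.1.


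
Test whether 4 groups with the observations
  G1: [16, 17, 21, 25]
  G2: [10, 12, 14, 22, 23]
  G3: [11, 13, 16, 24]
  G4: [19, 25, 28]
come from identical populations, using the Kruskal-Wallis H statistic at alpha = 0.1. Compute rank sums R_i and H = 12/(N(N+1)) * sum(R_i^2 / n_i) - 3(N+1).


Step 1: Combine all N = 16 observations and assign midranks.
sorted (value, group, rank): (10,G2,1), (11,G3,2), (12,G2,3), (13,G3,4), (14,G2,5), (16,G1,6.5), (16,G3,6.5), (17,G1,8), (19,G4,9), (21,G1,10), (22,G2,11), (23,G2,12), (24,G3,13), (25,G1,14.5), (25,G4,14.5), (28,G4,16)
Step 2: Sum ranks within each group.
R_1 = 39 (n_1 = 4)
R_2 = 32 (n_2 = 5)
R_3 = 25.5 (n_3 = 4)
R_4 = 39.5 (n_4 = 3)
Step 3: H = 12/(N(N+1)) * sum(R_i^2/n_i) - 3(N+1)
     = 12/(16*17) * (39^2/4 + 32^2/5 + 25.5^2/4 + 39.5^2/3) - 3*17
     = 0.044118 * 1267.7 - 51
     = 4.927757.
Step 4: Ties present; correction factor C = 1 - 12/(16^3 - 16) = 0.997059. Corrected H = 4.927757 / 0.997059 = 4.942294.
Step 5: Under H0, H ~ chi^2(3); p-value = 0.176072.
Step 6: alpha = 0.1. fail to reject H0.

H = 4.9423, df = 3, p = 0.176072, fail to reject H0.


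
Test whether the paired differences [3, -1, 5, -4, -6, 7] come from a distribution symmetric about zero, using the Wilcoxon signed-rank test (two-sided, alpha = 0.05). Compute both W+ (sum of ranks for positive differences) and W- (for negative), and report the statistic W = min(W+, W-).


Step 1: Drop any zero differences (none here) and take |d_i|.
|d| = [3, 1, 5, 4, 6, 7]
Step 2: Midrank |d_i| (ties get averaged ranks).
ranks: |3|->2, |1|->1, |5|->4, |4|->3, |6|->5, |7|->6
Step 3: Attach original signs; sum ranks with positive sign and with negative sign.
W+ = 2 + 4 + 6 = 12
W- = 1 + 3 + 5 = 9
(Check: W+ + W- = 21 should equal n(n+1)/2 = 21.)
Step 4: Test statistic W = min(W+, W-) = 9.
Step 5: No ties, so the exact null distribution over the 2^6 = 64 sign assignments gives the two-sided p-value = 0.843750.
Step 6: alpha = 0.05. fail to reject H0.

W+ = 12, W- = 9, W = min = 9, p = 0.843750, fail to reject H0.


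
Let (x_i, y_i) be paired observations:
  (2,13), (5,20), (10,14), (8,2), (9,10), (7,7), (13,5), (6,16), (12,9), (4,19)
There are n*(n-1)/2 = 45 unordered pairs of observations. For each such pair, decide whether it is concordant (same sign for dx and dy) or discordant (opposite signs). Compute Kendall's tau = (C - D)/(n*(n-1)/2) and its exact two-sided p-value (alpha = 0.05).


Step 1: Enumerate the 45 unordered pairs (i,j) with i<j and classify each by sign(x_j-x_i) * sign(y_j-y_i).
  (1,2):dx=+3,dy=+7->C; (1,3):dx=+8,dy=+1->C; (1,4):dx=+6,dy=-11->D; (1,5):dx=+7,dy=-3->D
  (1,6):dx=+5,dy=-6->D; (1,7):dx=+11,dy=-8->D; (1,8):dx=+4,dy=+3->C; (1,9):dx=+10,dy=-4->D
  (1,10):dx=+2,dy=+6->C; (2,3):dx=+5,dy=-6->D; (2,4):dx=+3,dy=-18->D; (2,5):dx=+4,dy=-10->D
  (2,6):dx=+2,dy=-13->D; (2,7):dx=+8,dy=-15->D; (2,8):dx=+1,dy=-4->D; (2,9):dx=+7,dy=-11->D
  (2,10):dx=-1,dy=-1->C; (3,4):dx=-2,dy=-12->C; (3,5):dx=-1,dy=-4->C; (3,6):dx=-3,dy=-7->C
  (3,7):dx=+3,dy=-9->D; (3,8):dx=-4,dy=+2->D; (3,9):dx=+2,dy=-5->D; (3,10):dx=-6,dy=+5->D
  (4,5):dx=+1,dy=+8->C; (4,6):dx=-1,dy=+5->D; (4,7):dx=+5,dy=+3->C; (4,8):dx=-2,dy=+14->D
  (4,9):dx=+4,dy=+7->C; (4,10):dx=-4,dy=+17->D; (5,6):dx=-2,dy=-3->C; (5,7):dx=+4,dy=-5->D
  (5,8):dx=-3,dy=+6->D; (5,9):dx=+3,dy=-1->D; (5,10):dx=-5,dy=+9->D; (6,7):dx=+6,dy=-2->D
  (6,8):dx=-1,dy=+9->D; (6,9):dx=+5,dy=+2->C; (6,10):dx=-3,dy=+12->D; (7,8):dx=-7,dy=+11->D
  (7,9):dx=-1,dy=+4->D; (7,10):dx=-9,dy=+14->D; (8,9):dx=+6,dy=-7->D; (8,10):dx=-2,dy=+3->D
  (9,10):dx=-8,dy=+10->D
Step 2: C = 13, D = 32, total pairs = 45.
Step 3: tau = (C - D)/(n(n-1)/2) = (13 - 32)/45 = -0.422222.
Step 4: Exact two-sided p-value (enumerate n! = 3628800 permutations of y under H0): p = 0.108313.
Step 5: alpha = 0.05. fail to reject H0.

tau_b = -0.4222 (C=13, D=32), p = 0.108313, fail to reject H0.


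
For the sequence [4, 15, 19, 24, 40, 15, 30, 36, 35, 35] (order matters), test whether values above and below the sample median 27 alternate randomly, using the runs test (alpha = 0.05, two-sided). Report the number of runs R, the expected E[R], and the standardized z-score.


Step 1: Compute median = 27; label A = above, B = below.
Labels in order: BBBBABAAAA  (n_A = 5, n_B = 5)
Step 2: Count runs R = 4.
Step 3: Under H0 (random ordering), E[R] = 2*n_A*n_B/(n_A+n_B) + 1 = 2*5*5/10 + 1 = 6.0000.
        Var[R] = 2*n_A*n_B*(2*n_A*n_B - n_A - n_B) / ((n_A+n_B)^2 * (n_A+n_B-1)) = 2000/900 = 2.2222.
        SD[R] = 1.4907.
Step 4: Continuity-corrected z = (R + 0.5 - E[R]) / SD[R] = (4 + 0.5 - 6.0000) / 1.4907 = -1.0062.
Step 5: Two-sided p-value via normal approximation = 2*(1 - Phi(|z|)) = 0.314305.
Step 6: alpha = 0.05. fail to reject H0.

R = 4, z = -1.0062, p = 0.314305, fail to reject H0.


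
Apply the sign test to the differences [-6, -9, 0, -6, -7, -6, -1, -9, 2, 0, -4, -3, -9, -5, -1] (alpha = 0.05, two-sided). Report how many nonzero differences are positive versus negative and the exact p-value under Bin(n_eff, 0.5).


Step 1: Discard zero differences. Original n = 15; n_eff = number of nonzero differences = 13.
Nonzero differences (with sign): -6, -9, -6, -7, -6, -1, -9, +2, -4, -3, -9, -5, -1
Step 2: Count signs: positive = 1, negative = 12.
Step 3: Under H0: P(positive) = 0.5, so the number of positives S ~ Bin(13, 0.5).
Step 4: Two-sided exact p-value = sum of Bin(13,0.5) probabilities at or below the observed probability = 0.003418.
Step 5: alpha = 0.05. reject H0.

n_eff = 13, pos = 1, neg = 12, p = 0.003418, reject H0.


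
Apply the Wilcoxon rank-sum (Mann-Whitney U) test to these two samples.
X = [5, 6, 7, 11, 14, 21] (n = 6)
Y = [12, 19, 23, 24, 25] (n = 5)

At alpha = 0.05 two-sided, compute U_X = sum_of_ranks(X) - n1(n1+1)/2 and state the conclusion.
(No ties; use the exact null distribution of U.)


Step 1: Combine and sort all 11 observations; assign midranks.
sorted (value, group): (5,X), (6,X), (7,X), (11,X), (12,Y), (14,X), (19,Y), (21,X), (23,Y), (24,Y), (25,Y)
ranks: 5->1, 6->2, 7->3, 11->4, 12->5, 14->6, 19->7, 21->8, 23->9, 24->10, 25->11
Step 2: Rank sum for X: R1 = 1 + 2 + 3 + 4 + 6 + 8 = 24.
Step 3: U_X = R1 - n1(n1+1)/2 = 24 - 6*7/2 = 24 - 21 = 3.
       U_Y = n1*n2 - U_X = 30 - 3 = 27.
Step 4: No ties, so the exact null distribution of U (based on enumerating the C(11,6) = 462 equally likely rank assignments) gives the two-sided p-value.
Step 5: p-value = 0.030303; compare to alpha = 0.05. reject H0.

U_X = 3, p = 0.030303, reject H0 at alpha = 0.05.


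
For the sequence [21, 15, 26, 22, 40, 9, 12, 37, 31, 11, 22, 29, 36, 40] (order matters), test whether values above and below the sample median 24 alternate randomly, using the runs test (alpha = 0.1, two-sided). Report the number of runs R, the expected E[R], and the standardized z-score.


Step 1: Compute median = 24; label A = above, B = below.
Labels in order: BBABABBAABBAAA  (n_A = 7, n_B = 7)
Step 2: Count runs R = 8.
Step 3: Under H0 (random ordering), E[R] = 2*n_A*n_B/(n_A+n_B) + 1 = 2*7*7/14 + 1 = 8.0000.
        Var[R] = 2*n_A*n_B*(2*n_A*n_B - n_A - n_B) / ((n_A+n_B)^2 * (n_A+n_B-1)) = 8232/2548 = 3.2308.
        SD[R] = 1.7974.
Step 4: R = E[R], so z = 0 with no continuity correction.
Step 5: Two-sided p-value via normal approximation = 2*(1 - Phi(|z|)) = 1.000000.
Step 6: alpha = 0.1. fail to reject H0.

R = 8, z = 0.0000, p = 1.000000, fail to reject H0.


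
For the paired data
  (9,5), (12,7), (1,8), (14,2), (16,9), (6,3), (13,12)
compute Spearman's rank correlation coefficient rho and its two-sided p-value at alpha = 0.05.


Step 1: Rank x and y separately (midranks; no ties here).
rank(x): 9->3, 12->4, 1->1, 14->6, 16->7, 6->2, 13->5
rank(y): 5->3, 7->4, 8->5, 2->1, 9->6, 3->2, 12->7
Step 2: d_i = R_x(i) - R_y(i); compute d_i^2.
  (3-3)^2=0, (4-4)^2=0, (1-5)^2=16, (6-1)^2=25, (7-6)^2=1, (2-2)^2=0, (5-7)^2=4
sum(d^2) = 46.
Step 3: rho = 1 - 6*46 / (7*(7^2 - 1)) = 1 - 276/336 = 0.178571.
Step 4: Under H0, t = rho * sqrt((n-2)/(1-rho^2)) = 0.4058 ~ t(5).
Step 5: Two-sided p-value from the t-distribution with 5 df = 0.701658.
Step 6: alpha = 0.05. fail to reject H0.

rho = 0.1786, p = 0.701658, fail to reject H0 at alpha = 0.05.


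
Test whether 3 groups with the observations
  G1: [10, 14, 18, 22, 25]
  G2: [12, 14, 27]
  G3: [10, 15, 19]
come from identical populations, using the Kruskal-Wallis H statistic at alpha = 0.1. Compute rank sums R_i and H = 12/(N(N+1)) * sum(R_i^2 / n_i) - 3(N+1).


Step 1: Combine all N = 11 observations and assign midranks.
sorted (value, group, rank): (10,G1,1.5), (10,G3,1.5), (12,G2,3), (14,G1,4.5), (14,G2,4.5), (15,G3,6), (18,G1,7), (19,G3,8), (22,G1,9), (25,G1,10), (27,G2,11)
Step 2: Sum ranks within each group.
R_1 = 32 (n_1 = 5)
R_2 = 18.5 (n_2 = 3)
R_3 = 15.5 (n_3 = 3)
Step 3: H = 12/(N(N+1)) * sum(R_i^2/n_i) - 3(N+1)
     = 12/(11*12) * (32^2/5 + 18.5^2/3 + 15.5^2/3) - 3*12
     = 0.090909 * 398.967 - 36
     = 0.269697.
Step 4: Ties present; correction factor C = 1 - 12/(11^3 - 11) = 0.990909. Corrected H = 0.269697 / 0.990909 = 0.272171.
Step 5: Under H0, H ~ chi^2(2); p-value = 0.872768.
Step 6: alpha = 0.1. fail to reject H0.

H = 0.2722, df = 2, p = 0.872768, fail to reject H0.


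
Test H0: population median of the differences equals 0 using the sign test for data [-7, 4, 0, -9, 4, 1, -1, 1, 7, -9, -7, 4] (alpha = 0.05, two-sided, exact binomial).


Step 1: Discard zero differences. Original n = 12; n_eff = number of nonzero differences = 11.
Nonzero differences (with sign): -7, +4, -9, +4, +1, -1, +1, +7, -9, -7, +4
Step 2: Count signs: positive = 6, negative = 5.
Step 3: Under H0: P(positive) = 0.5, so the number of positives S ~ Bin(11, 0.5).
Step 4: Two-sided exact p-value = sum of Bin(11,0.5) probabilities at or below the observed probability = 1.000000.
Step 5: alpha = 0.05. fail to reject H0.

n_eff = 11, pos = 6, neg = 5, p = 1.000000, fail to reject H0.


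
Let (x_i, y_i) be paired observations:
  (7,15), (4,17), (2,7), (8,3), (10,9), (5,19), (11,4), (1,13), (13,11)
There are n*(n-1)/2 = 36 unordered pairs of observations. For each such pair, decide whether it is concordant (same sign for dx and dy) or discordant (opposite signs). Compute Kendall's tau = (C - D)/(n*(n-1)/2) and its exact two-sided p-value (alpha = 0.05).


Step 1: Enumerate the 36 unordered pairs (i,j) with i<j and classify each by sign(x_j-x_i) * sign(y_j-y_i).
  (1,2):dx=-3,dy=+2->D; (1,3):dx=-5,dy=-8->C; (1,4):dx=+1,dy=-12->D; (1,5):dx=+3,dy=-6->D
  (1,6):dx=-2,dy=+4->D; (1,7):dx=+4,dy=-11->D; (1,8):dx=-6,dy=-2->C; (1,9):dx=+6,dy=-4->D
  (2,3):dx=-2,dy=-10->C; (2,4):dx=+4,dy=-14->D; (2,5):dx=+6,dy=-8->D; (2,6):dx=+1,dy=+2->C
  (2,7):dx=+7,dy=-13->D; (2,8):dx=-3,dy=-4->C; (2,9):dx=+9,dy=-6->D; (3,4):dx=+6,dy=-4->D
  (3,5):dx=+8,dy=+2->C; (3,6):dx=+3,dy=+12->C; (3,7):dx=+9,dy=-3->D; (3,8):dx=-1,dy=+6->D
  (3,9):dx=+11,dy=+4->C; (4,5):dx=+2,dy=+6->C; (4,6):dx=-3,dy=+16->D; (4,7):dx=+3,dy=+1->C
  (4,8):dx=-7,dy=+10->D; (4,9):dx=+5,dy=+8->C; (5,6):dx=-5,dy=+10->D; (5,7):dx=+1,dy=-5->D
  (5,8):dx=-9,dy=+4->D; (5,9):dx=+3,dy=+2->C; (6,7):dx=+6,dy=-15->D; (6,8):dx=-4,dy=-6->C
  (6,9):dx=+8,dy=-8->D; (7,8):dx=-10,dy=+9->D; (7,9):dx=+2,dy=+7->C; (8,9):dx=+12,dy=-2->D
Step 2: C = 14, D = 22, total pairs = 36.
Step 3: tau = (C - D)/(n(n-1)/2) = (14 - 22)/36 = -0.222222.
Step 4: Exact two-sided p-value (enumerate n! = 362880 permutations of y under H0): p = 0.476709.
Step 5: alpha = 0.05. fail to reject H0.

tau_b = -0.2222 (C=14, D=22), p = 0.476709, fail to reject H0.


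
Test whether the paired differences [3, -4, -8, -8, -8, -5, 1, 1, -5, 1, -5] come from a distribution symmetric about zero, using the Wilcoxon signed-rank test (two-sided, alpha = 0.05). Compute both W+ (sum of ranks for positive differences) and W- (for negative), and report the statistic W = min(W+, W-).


Step 1: Drop any zero differences (none here) and take |d_i|.
|d| = [3, 4, 8, 8, 8, 5, 1, 1, 5, 1, 5]
Step 2: Midrank |d_i| (ties get averaged ranks).
ranks: |3|->4, |4|->5, |8|->10, |8|->10, |8|->10, |5|->7, |1|->2, |1|->2, |5|->7, |1|->2, |5|->7
Step 3: Attach original signs; sum ranks with positive sign and with negative sign.
W+ = 4 + 2 + 2 + 2 = 10
W- = 5 + 10 + 10 + 10 + 7 + 7 + 7 = 56
(Check: W+ + W- = 66 should equal n(n+1)/2 = 66.)
Step 4: Test statistic W = min(W+, W-) = 10.
Step 5: Ties in |d|, so use the tie-corrected normal approximation.
        E[W] = n(n+1)/4 = 11*12/4 = 33.
        Tie groups: |d|=1 (t=3), |d|=5 (t=3), |d|=8 (t=3); sum(t^3 - t) = 72.
        Var[W] = n(n+1)(2n+1)/24 - sum(t^3-t)/48 = 3036/24 - 72/48 = 125.
        z = (W - E[W]) / sqrt(Var[W]) = (10 - 33) / 11.1803 = -2.0572.
        Two-sided p = 2*Phi(z) = 0.039669.
Step 6: alpha = 0.05. reject H0.

W+ = 10, W- = 56, W = min = 10, p = 0.039669, reject H0.


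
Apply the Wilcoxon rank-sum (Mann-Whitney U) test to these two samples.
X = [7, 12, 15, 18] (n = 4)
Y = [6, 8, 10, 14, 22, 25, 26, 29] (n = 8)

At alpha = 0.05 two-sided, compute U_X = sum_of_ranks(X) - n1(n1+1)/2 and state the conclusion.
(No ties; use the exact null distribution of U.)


Step 1: Combine and sort all 12 observations; assign midranks.
sorted (value, group): (6,Y), (7,X), (8,Y), (10,Y), (12,X), (14,Y), (15,X), (18,X), (22,Y), (25,Y), (26,Y), (29,Y)
ranks: 6->1, 7->2, 8->3, 10->4, 12->5, 14->6, 15->7, 18->8, 22->9, 25->10, 26->11, 29->12
Step 2: Rank sum for X: R1 = 2 + 5 + 7 + 8 = 22.
Step 3: U_X = R1 - n1(n1+1)/2 = 22 - 4*5/2 = 22 - 10 = 12.
       U_Y = n1*n2 - U_X = 32 - 12 = 20.
Step 4: No ties, so the exact null distribution of U (based on enumerating the C(12,4) = 495 equally likely rank assignments) gives the two-sided p-value.
Step 5: p-value = 0.569697; compare to alpha = 0.05. fail to reject H0.

U_X = 12, p = 0.569697, fail to reject H0 at alpha = 0.05.


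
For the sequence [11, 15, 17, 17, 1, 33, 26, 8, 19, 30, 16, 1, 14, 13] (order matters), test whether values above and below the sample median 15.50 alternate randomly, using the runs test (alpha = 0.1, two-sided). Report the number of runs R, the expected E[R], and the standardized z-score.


Step 1: Compute median = 15.50; label A = above, B = below.
Labels in order: BBAABAABAAABBB  (n_A = 7, n_B = 7)
Step 2: Count runs R = 7.
Step 3: Under H0 (random ordering), E[R] = 2*n_A*n_B/(n_A+n_B) + 1 = 2*7*7/14 + 1 = 8.0000.
        Var[R] = 2*n_A*n_B*(2*n_A*n_B - n_A - n_B) / ((n_A+n_B)^2 * (n_A+n_B-1)) = 8232/2548 = 3.2308.
        SD[R] = 1.7974.
Step 4: Continuity-corrected z = (R + 0.5 - E[R]) / SD[R] = (7 + 0.5 - 8.0000) / 1.7974 = -0.2782.
Step 5: Two-sided p-value via normal approximation = 2*(1 - Phi(|z|)) = 0.780879.
Step 6: alpha = 0.1. fail to reject H0.

R = 7, z = -0.2782, p = 0.780879, fail to reject H0.


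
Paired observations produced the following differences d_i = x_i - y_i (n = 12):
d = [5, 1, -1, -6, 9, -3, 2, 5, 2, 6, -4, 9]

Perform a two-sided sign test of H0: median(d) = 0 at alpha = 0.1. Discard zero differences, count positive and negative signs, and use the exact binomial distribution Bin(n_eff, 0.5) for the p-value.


Step 1: Discard zero differences. Original n = 12; n_eff = number of nonzero differences = 12.
Nonzero differences (with sign): +5, +1, -1, -6, +9, -3, +2, +5, +2, +6, -4, +9
Step 2: Count signs: positive = 8, negative = 4.
Step 3: Under H0: P(positive) = 0.5, so the number of positives S ~ Bin(12, 0.5).
Step 4: Two-sided exact p-value = sum of Bin(12,0.5) probabilities at or below the observed probability = 0.387695.
Step 5: alpha = 0.1. fail to reject H0.

n_eff = 12, pos = 8, neg = 4, p = 0.387695, fail to reject H0.


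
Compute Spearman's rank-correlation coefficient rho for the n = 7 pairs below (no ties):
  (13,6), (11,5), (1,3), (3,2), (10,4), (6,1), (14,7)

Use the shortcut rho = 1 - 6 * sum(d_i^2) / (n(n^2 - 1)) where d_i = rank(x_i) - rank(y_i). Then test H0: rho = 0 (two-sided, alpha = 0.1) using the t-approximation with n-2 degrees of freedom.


Step 1: Rank x and y separately (midranks; no ties here).
rank(x): 13->6, 11->5, 1->1, 3->2, 10->4, 6->3, 14->7
rank(y): 6->6, 5->5, 3->3, 2->2, 4->4, 1->1, 7->7
Step 2: d_i = R_x(i) - R_y(i); compute d_i^2.
  (6-6)^2=0, (5-5)^2=0, (1-3)^2=4, (2-2)^2=0, (4-4)^2=0, (3-1)^2=4, (7-7)^2=0
sum(d^2) = 8.
Step 3: rho = 1 - 6*8 / (7*(7^2 - 1)) = 1 - 48/336 = 0.857143.
Step 4: Under H0, t = rho * sqrt((n-2)/(1-rho^2)) = 3.7210 ~ t(5).
Step 5: Two-sided p-value from the t-distribution with 5 df = 0.013697.
Step 6: alpha = 0.1. reject H0.

rho = 0.8571, p = 0.013697, reject H0 at alpha = 0.1.


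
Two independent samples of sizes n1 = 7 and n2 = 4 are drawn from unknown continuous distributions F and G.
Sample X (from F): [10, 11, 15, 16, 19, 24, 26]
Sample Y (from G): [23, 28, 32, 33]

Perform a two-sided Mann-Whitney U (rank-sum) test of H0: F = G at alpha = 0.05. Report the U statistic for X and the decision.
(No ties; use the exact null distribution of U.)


Step 1: Combine and sort all 11 observations; assign midranks.
sorted (value, group): (10,X), (11,X), (15,X), (16,X), (19,X), (23,Y), (24,X), (26,X), (28,Y), (32,Y), (33,Y)
ranks: 10->1, 11->2, 15->3, 16->4, 19->5, 23->6, 24->7, 26->8, 28->9, 32->10, 33->11
Step 2: Rank sum for X: R1 = 1 + 2 + 3 + 4 + 5 + 7 + 8 = 30.
Step 3: U_X = R1 - n1(n1+1)/2 = 30 - 7*8/2 = 30 - 28 = 2.
       U_Y = n1*n2 - U_X = 28 - 2 = 26.
Step 4: No ties, so the exact null distribution of U (based on enumerating the C(11,7) = 330 equally likely rank assignments) gives the two-sided p-value.
Step 5: p-value = 0.024242; compare to alpha = 0.05. reject H0.

U_X = 2, p = 0.024242, reject H0 at alpha = 0.05.


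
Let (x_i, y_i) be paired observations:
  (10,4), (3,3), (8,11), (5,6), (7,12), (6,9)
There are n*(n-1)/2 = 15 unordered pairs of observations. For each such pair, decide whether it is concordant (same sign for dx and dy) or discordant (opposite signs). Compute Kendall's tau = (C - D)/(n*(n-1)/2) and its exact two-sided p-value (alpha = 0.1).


Step 1: Enumerate the 15 unordered pairs (i,j) with i<j and classify each by sign(x_j-x_i) * sign(y_j-y_i).
  (1,2):dx=-7,dy=-1->C; (1,3):dx=-2,dy=+7->D; (1,4):dx=-5,dy=+2->D; (1,5):dx=-3,dy=+8->D
  (1,6):dx=-4,dy=+5->D; (2,3):dx=+5,dy=+8->C; (2,4):dx=+2,dy=+3->C; (2,5):dx=+4,dy=+9->C
  (2,6):dx=+3,dy=+6->C; (3,4):dx=-3,dy=-5->C; (3,5):dx=-1,dy=+1->D; (3,6):dx=-2,dy=-2->C
  (4,5):dx=+2,dy=+6->C; (4,6):dx=+1,dy=+3->C; (5,6):dx=-1,dy=-3->C
Step 2: C = 10, D = 5, total pairs = 15.
Step 3: tau = (C - D)/(n(n-1)/2) = (10 - 5)/15 = 0.333333.
Step 4: Exact two-sided p-value (enumerate n! = 720 permutations of y under H0): p = 0.469444.
Step 5: alpha = 0.1. fail to reject H0.

tau_b = 0.3333 (C=10, D=5), p = 0.469444, fail to reject H0.


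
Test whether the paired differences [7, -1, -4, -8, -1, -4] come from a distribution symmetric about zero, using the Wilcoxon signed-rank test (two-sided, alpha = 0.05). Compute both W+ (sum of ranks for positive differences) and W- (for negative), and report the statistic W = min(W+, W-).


Step 1: Drop any zero differences (none here) and take |d_i|.
|d| = [7, 1, 4, 8, 1, 4]
Step 2: Midrank |d_i| (ties get averaged ranks).
ranks: |7|->5, |1|->1.5, |4|->3.5, |8|->6, |1|->1.5, |4|->3.5
Step 3: Attach original signs; sum ranks with positive sign and with negative sign.
W+ = 5 = 5
W- = 1.5 + 3.5 + 6 + 1.5 + 3.5 = 16
(Check: W+ + W- = 21 should equal n(n+1)/2 = 21.)
Step 4: Test statistic W = min(W+, W-) = 5.
Step 5: Ties in |d|, so use the tie-corrected normal approximation.
        E[W] = n(n+1)/4 = 6*7/4 = 10.5.
        Tie groups: |d|=1 (t=2), |d|=4 (t=2); sum(t^3 - t) = 12.
        Var[W] = n(n+1)(2n+1)/24 - sum(t^3-t)/48 = 546/24 - 12/48 = 22.5.
        z = (W - E[W]) / sqrt(Var[W]) = (5 - 10.5) / 4.7434 = -1.1595.
        Two-sided p = 2*Phi(z) = 0.246252.
Step 6: alpha = 0.05. fail to reject H0.

W+ = 5, W- = 16, W = min = 5, p = 0.246252, fail to reject H0.


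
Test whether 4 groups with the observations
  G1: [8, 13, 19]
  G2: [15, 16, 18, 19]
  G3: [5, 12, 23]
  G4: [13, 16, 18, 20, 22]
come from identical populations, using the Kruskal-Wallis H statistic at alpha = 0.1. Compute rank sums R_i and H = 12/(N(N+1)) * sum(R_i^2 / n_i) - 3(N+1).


Step 1: Combine all N = 15 observations and assign midranks.
sorted (value, group, rank): (5,G3,1), (8,G1,2), (12,G3,3), (13,G1,4.5), (13,G4,4.5), (15,G2,6), (16,G2,7.5), (16,G4,7.5), (18,G2,9.5), (18,G4,9.5), (19,G1,11.5), (19,G2,11.5), (20,G4,13), (22,G4,14), (23,G3,15)
Step 2: Sum ranks within each group.
R_1 = 18 (n_1 = 3)
R_2 = 34.5 (n_2 = 4)
R_3 = 19 (n_3 = 3)
R_4 = 48.5 (n_4 = 5)
Step 3: H = 12/(N(N+1)) * sum(R_i^2/n_i) - 3(N+1)
     = 12/(15*16) * (18^2/3 + 34.5^2/4 + 19^2/3 + 48.5^2/5) - 3*16
     = 0.050000 * 996.346 - 48
     = 1.817292.
Step 4: Ties present; correction factor C = 1 - 24/(15^3 - 15) = 0.992857. Corrected H = 1.817292 / 0.992857 = 1.830366.
Step 5: Under H0, H ~ chi^2(3); p-value = 0.608349.
Step 6: alpha = 0.1. fail to reject H0.

H = 1.8304, df = 3, p = 0.608349, fail to reject H0.


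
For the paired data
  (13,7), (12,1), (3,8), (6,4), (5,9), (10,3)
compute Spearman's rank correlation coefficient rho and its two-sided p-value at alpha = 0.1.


Step 1: Rank x and y separately (midranks; no ties here).
rank(x): 13->6, 12->5, 3->1, 6->3, 5->2, 10->4
rank(y): 7->4, 1->1, 8->5, 4->3, 9->6, 3->2
Step 2: d_i = R_x(i) - R_y(i); compute d_i^2.
  (6-4)^2=4, (5-1)^2=16, (1-5)^2=16, (3-3)^2=0, (2-6)^2=16, (4-2)^2=4
sum(d^2) = 56.
Step 3: rho = 1 - 6*56 / (6*(6^2 - 1)) = 1 - 336/210 = -0.600000.
Step 4: Under H0, t = rho * sqrt((n-2)/(1-rho^2)) = -1.5000 ~ t(4).
Step 5: Two-sided p-value from the t-distribution with 4 df = 0.208000.
Step 6: alpha = 0.1. fail to reject H0.

rho = -0.6000, p = 0.208000, fail to reject H0 at alpha = 0.1.


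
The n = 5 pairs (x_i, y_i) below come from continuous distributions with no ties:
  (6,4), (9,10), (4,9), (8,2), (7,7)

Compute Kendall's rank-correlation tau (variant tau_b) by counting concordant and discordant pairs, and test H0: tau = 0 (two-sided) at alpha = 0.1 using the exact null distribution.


Step 1: Enumerate the 10 unordered pairs (i,j) with i<j and classify each by sign(x_j-x_i) * sign(y_j-y_i).
  (1,2):dx=+3,dy=+6->C; (1,3):dx=-2,dy=+5->D; (1,4):dx=+2,dy=-2->D; (1,5):dx=+1,dy=+3->C
  (2,3):dx=-5,dy=-1->C; (2,4):dx=-1,dy=-8->C; (2,5):dx=-2,dy=-3->C; (3,4):dx=+4,dy=-7->D
  (3,5):dx=+3,dy=-2->D; (4,5):dx=-1,dy=+5->D
Step 2: C = 5, D = 5, total pairs = 10.
Step 3: tau = (C - D)/(n(n-1)/2) = (5 - 5)/10 = 0.000000.
Step 4: Exact two-sided p-value (enumerate n! = 120 permutations of y under H0): p = 1.000000.
Step 5: alpha = 0.1. fail to reject H0.

tau_b = 0.0000 (C=5, D=5), p = 1.000000, fail to reject H0.


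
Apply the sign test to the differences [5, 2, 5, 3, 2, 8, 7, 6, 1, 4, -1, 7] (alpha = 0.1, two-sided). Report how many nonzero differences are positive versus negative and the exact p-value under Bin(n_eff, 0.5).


Step 1: Discard zero differences. Original n = 12; n_eff = number of nonzero differences = 12.
Nonzero differences (with sign): +5, +2, +5, +3, +2, +8, +7, +6, +1, +4, -1, +7
Step 2: Count signs: positive = 11, negative = 1.
Step 3: Under H0: P(positive) = 0.5, so the number of positives S ~ Bin(12, 0.5).
Step 4: Two-sided exact p-value = sum of Bin(12,0.5) probabilities at or below the observed probability = 0.006348.
Step 5: alpha = 0.1. reject H0.

n_eff = 12, pos = 11, neg = 1, p = 0.006348, reject H0.


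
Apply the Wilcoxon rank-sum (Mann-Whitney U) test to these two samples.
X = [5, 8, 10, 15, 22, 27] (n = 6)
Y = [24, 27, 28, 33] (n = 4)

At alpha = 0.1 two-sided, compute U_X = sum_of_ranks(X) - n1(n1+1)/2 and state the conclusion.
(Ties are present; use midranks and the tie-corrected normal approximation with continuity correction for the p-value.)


Step 1: Combine and sort all 10 observations; assign midranks.
sorted (value, group): (5,X), (8,X), (10,X), (15,X), (22,X), (24,Y), (27,X), (27,Y), (28,Y), (33,Y)
ranks: 5->1, 8->2, 10->3, 15->4, 22->5, 24->6, 27->7.5, 27->7.5, 28->9, 33->10
Step 2: Rank sum for X: R1 = 1 + 2 + 3 + 4 + 5 + 7.5 = 22.5.
Step 3: U_X = R1 - n1(n1+1)/2 = 22.5 - 6*7/2 = 22.5 - 21 = 1.5.
       U_Y = n1*n2 - U_X = 24 - 1.5 = 22.5.
Step 4: Ties are present, so use the tie-corrected normal approximation (with continuity correction) for the p-value.
Step 5: p-value = 0.032476; compare to alpha = 0.1. reject H0.

U_X = 1.5, p = 0.032476, reject H0 at alpha = 0.1.


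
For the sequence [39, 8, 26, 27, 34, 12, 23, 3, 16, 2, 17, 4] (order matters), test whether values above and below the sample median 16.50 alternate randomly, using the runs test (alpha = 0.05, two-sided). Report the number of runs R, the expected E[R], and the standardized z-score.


Step 1: Compute median = 16.50; label A = above, B = below.
Labels in order: ABAAABABBBAB  (n_A = 6, n_B = 6)
Step 2: Count runs R = 8.
Step 3: Under H0 (random ordering), E[R] = 2*n_A*n_B/(n_A+n_B) + 1 = 2*6*6/12 + 1 = 7.0000.
        Var[R] = 2*n_A*n_B*(2*n_A*n_B - n_A - n_B) / ((n_A+n_B)^2 * (n_A+n_B-1)) = 4320/1584 = 2.7273.
        SD[R] = 1.6514.
Step 4: Continuity-corrected z = (R - 0.5 - E[R]) / SD[R] = (8 - 0.5 - 7.0000) / 1.6514 = 0.3028.
Step 5: Two-sided p-value via normal approximation = 2*(1 - Phi(|z|)) = 0.762069.
Step 6: alpha = 0.05. fail to reject H0.

R = 8, z = 0.3028, p = 0.762069, fail to reject H0.


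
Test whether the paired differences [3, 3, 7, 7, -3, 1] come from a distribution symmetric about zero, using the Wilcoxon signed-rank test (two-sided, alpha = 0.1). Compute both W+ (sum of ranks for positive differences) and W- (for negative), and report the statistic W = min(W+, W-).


Step 1: Drop any zero differences (none here) and take |d_i|.
|d| = [3, 3, 7, 7, 3, 1]
Step 2: Midrank |d_i| (ties get averaged ranks).
ranks: |3|->3, |3|->3, |7|->5.5, |7|->5.5, |3|->3, |1|->1
Step 3: Attach original signs; sum ranks with positive sign and with negative sign.
W+ = 3 + 3 + 5.5 + 5.5 + 1 = 18
W- = 3 = 3
(Check: W+ + W- = 21 should equal n(n+1)/2 = 21.)
Step 4: Test statistic W = min(W+, W-) = 3.
Step 5: Ties in |d|, so use the tie-corrected normal approximation.
        E[W] = n(n+1)/4 = 6*7/4 = 10.5.
        Tie groups: |d|=3 (t=3), |d|=7 (t=2); sum(t^3 - t) = 30.
        Var[W] = n(n+1)(2n+1)/24 - sum(t^3-t)/48 = 546/24 - 30/48 = 22.125.
        z = (W - E[W]) / sqrt(Var[W]) = (3 - 10.5) / 4.7037 = -1.5945.
        Two-sided p = 2*Phi(z) = 0.110828.
Step 6: alpha = 0.1. fail to reject H0.

W+ = 18, W- = 3, W = min = 3, p = 0.110828, fail to reject H0.


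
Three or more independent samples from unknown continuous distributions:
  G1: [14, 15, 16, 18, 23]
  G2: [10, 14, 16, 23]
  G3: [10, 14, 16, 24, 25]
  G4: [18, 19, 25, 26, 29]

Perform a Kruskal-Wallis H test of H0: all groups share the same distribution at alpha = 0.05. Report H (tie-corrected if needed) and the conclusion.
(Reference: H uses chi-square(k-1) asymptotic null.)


Step 1: Combine all N = 19 observations and assign midranks.
sorted (value, group, rank): (10,G2,1.5), (10,G3,1.5), (14,G1,4), (14,G2,4), (14,G3,4), (15,G1,6), (16,G1,8), (16,G2,8), (16,G3,8), (18,G1,10.5), (18,G4,10.5), (19,G4,12), (23,G1,13.5), (23,G2,13.5), (24,G3,15), (25,G3,16.5), (25,G4,16.5), (26,G4,18), (29,G4,19)
Step 2: Sum ranks within each group.
R_1 = 42 (n_1 = 5)
R_2 = 27 (n_2 = 4)
R_3 = 45 (n_3 = 5)
R_4 = 76 (n_4 = 5)
Step 3: H = 12/(N(N+1)) * sum(R_i^2/n_i) - 3(N+1)
     = 12/(19*20) * (42^2/5 + 27^2/4 + 45^2/5 + 76^2/5) - 3*20
     = 0.031579 * 2095.25 - 60
     = 6.165789.
Step 4: Ties present; correction factor C = 1 - 72/(19^3 - 19) = 0.989474. Corrected H = 6.165789 / 0.989474 = 6.231383.
Step 5: Under H0, H ~ chi^2(3); p-value = 0.100880.
Step 6: alpha = 0.05. fail to reject H0.

H = 6.2314, df = 3, p = 0.100880, fail to reject H0.


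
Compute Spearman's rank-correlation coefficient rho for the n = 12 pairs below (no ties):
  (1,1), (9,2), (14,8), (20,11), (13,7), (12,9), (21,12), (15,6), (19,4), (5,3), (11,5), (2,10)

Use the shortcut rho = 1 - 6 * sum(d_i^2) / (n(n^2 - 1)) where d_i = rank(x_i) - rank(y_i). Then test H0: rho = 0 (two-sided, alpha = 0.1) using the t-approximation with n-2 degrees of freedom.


Step 1: Rank x and y separately (midranks; no ties here).
rank(x): 1->1, 9->4, 14->8, 20->11, 13->7, 12->6, 21->12, 15->9, 19->10, 5->3, 11->5, 2->2
rank(y): 1->1, 2->2, 8->8, 11->11, 7->7, 9->9, 12->12, 6->6, 4->4, 3->3, 5->5, 10->10
Step 2: d_i = R_x(i) - R_y(i); compute d_i^2.
  (1-1)^2=0, (4-2)^2=4, (8-8)^2=0, (11-11)^2=0, (7-7)^2=0, (6-9)^2=9, (12-12)^2=0, (9-6)^2=9, (10-4)^2=36, (3-3)^2=0, (5-5)^2=0, (2-10)^2=64
sum(d^2) = 122.
Step 3: rho = 1 - 6*122 / (12*(12^2 - 1)) = 1 - 732/1716 = 0.573427.
Step 4: Under H0, t = rho * sqrt((n-2)/(1-rho^2)) = 2.2134 ~ t(10).
Step 5: Two-sided p-value from the t-distribution with 10 df = 0.051266.
Step 6: alpha = 0.1. reject H0.

rho = 0.5734, p = 0.051266, reject H0 at alpha = 0.1.


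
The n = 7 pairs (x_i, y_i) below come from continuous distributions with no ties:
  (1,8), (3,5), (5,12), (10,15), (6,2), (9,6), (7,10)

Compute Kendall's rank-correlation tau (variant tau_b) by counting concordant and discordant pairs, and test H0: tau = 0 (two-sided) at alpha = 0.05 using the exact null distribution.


Step 1: Enumerate the 21 unordered pairs (i,j) with i<j and classify each by sign(x_j-x_i) * sign(y_j-y_i).
  (1,2):dx=+2,dy=-3->D; (1,3):dx=+4,dy=+4->C; (1,4):dx=+9,dy=+7->C; (1,5):dx=+5,dy=-6->D
  (1,6):dx=+8,dy=-2->D; (1,7):dx=+6,dy=+2->C; (2,3):dx=+2,dy=+7->C; (2,4):dx=+7,dy=+10->C
  (2,5):dx=+3,dy=-3->D; (2,6):dx=+6,dy=+1->C; (2,7):dx=+4,dy=+5->C; (3,4):dx=+5,dy=+3->C
  (3,5):dx=+1,dy=-10->D; (3,6):dx=+4,dy=-6->D; (3,7):dx=+2,dy=-2->D; (4,5):dx=-4,dy=-13->C
  (4,6):dx=-1,dy=-9->C; (4,7):dx=-3,dy=-5->C; (5,6):dx=+3,dy=+4->C; (5,7):dx=+1,dy=+8->C
  (6,7):dx=-2,dy=+4->D
Step 2: C = 13, D = 8, total pairs = 21.
Step 3: tau = (C - D)/(n(n-1)/2) = (13 - 8)/21 = 0.238095.
Step 4: Exact two-sided p-value (enumerate n! = 5040 permutations of y under H0): p = 0.561905.
Step 5: alpha = 0.05. fail to reject H0.

tau_b = 0.2381 (C=13, D=8), p = 0.561905, fail to reject H0.


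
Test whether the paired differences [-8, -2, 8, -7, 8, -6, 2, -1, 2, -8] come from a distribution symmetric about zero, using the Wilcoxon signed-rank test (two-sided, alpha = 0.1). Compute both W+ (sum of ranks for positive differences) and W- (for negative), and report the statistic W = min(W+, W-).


Step 1: Drop any zero differences (none here) and take |d_i|.
|d| = [8, 2, 8, 7, 8, 6, 2, 1, 2, 8]
Step 2: Midrank |d_i| (ties get averaged ranks).
ranks: |8|->8.5, |2|->3, |8|->8.5, |7|->6, |8|->8.5, |6|->5, |2|->3, |1|->1, |2|->3, |8|->8.5
Step 3: Attach original signs; sum ranks with positive sign and with negative sign.
W+ = 8.5 + 8.5 + 3 + 3 = 23
W- = 8.5 + 3 + 6 + 5 + 1 + 8.5 = 32
(Check: W+ + W- = 55 should equal n(n+1)/2 = 55.)
Step 4: Test statistic W = min(W+, W-) = 23.
Step 5: Ties in |d|, so use the tie-corrected normal approximation.
        E[W] = n(n+1)/4 = 10*11/4 = 27.5.
        Tie groups: |d|=2 (t=3), |d|=8 (t=4); sum(t^3 - t) = 84.
        Var[W] = n(n+1)(2n+1)/24 - sum(t^3-t)/48 = 2310/24 - 84/48 = 94.5.
        z = (W - E[W]) / sqrt(Var[W]) = (23 - 27.5) / 9.7211 = -0.4629.
        Two-sided p = 2*Phi(z) = 0.643429.
Step 6: alpha = 0.1. fail to reject H0.

W+ = 23, W- = 32, W = min = 23, p = 0.643429, fail to reject H0.


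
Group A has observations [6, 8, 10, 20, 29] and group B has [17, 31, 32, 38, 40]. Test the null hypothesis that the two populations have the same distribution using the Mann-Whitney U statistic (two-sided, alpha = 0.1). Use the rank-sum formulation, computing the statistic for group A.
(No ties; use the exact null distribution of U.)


Step 1: Combine and sort all 10 observations; assign midranks.
sorted (value, group): (6,X), (8,X), (10,X), (17,Y), (20,X), (29,X), (31,Y), (32,Y), (38,Y), (40,Y)
ranks: 6->1, 8->2, 10->3, 17->4, 20->5, 29->6, 31->7, 32->8, 38->9, 40->10
Step 2: Rank sum for X: R1 = 1 + 2 + 3 + 5 + 6 = 17.
Step 3: U_X = R1 - n1(n1+1)/2 = 17 - 5*6/2 = 17 - 15 = 2.
       U_Y = n1*n2 - U_X = 25 - 2 = 23.
Step 4: No ties, so the exact null distribution of U (based on enumerating the C(10,5) = 252 equally likely rank assignments) gives the two-sided p-value.
Step 5: p-value = 0.031746; compare to alpha = 0.1. reject H0.

U_X = 2, p = 0.031746, reject H0 at alpha = 0.1.


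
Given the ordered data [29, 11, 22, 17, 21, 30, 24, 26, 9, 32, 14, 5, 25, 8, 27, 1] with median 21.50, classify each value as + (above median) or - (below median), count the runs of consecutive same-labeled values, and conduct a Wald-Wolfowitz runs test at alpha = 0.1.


Step 1: Compute median = 21.50; label A = above, B = below.
Labels in order: ABABBAAABABBABAB  (n_A = 8, n_B = 8)
Step 2: Count runs R = 12.
Step 3: Under H0 (random ordering), E[R] = 2*n_A*n_B/(n_A+n_B) + 1 = 2*8*8/16 + 1 = 9.0000.
        Var[R] = 2*n_A*n_B*(2*n_A*n_B - n_A - n_B) / ((n_A+n_B)^2 * (n_A+n_B-1)) = 14336/3840 = 3.7333.
        SD[R] = 1.9322.
Step 4: Continuity-corrected z = (R - 0.5 - E[R]) / SD[R] = (12 - 0.5 - 9.0000) / 1.9322 = 1.2939.
Step 5: Two-sided p-value via normal approximation = 2*(1 - Phi(|z|)) = 0.195709.
Step 6: alpha = 0.1. fail to reject H0.

R = 12, z = 1.2939, p = 0.195709, fail to reject H0.


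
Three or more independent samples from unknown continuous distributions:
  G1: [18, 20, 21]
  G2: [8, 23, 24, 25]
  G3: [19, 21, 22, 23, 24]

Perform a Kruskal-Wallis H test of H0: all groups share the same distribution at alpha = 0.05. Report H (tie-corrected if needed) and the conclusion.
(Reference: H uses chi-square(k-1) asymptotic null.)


Step 1: Combine all N = 12 observations and assign midranks.
sorted (value, group, rank): (8,G2,1), (18,G1,2), (19,G3,3), (20,G1,4), (21,G1,5.5), (21,G3,5.5), (22,G3,7), (23,G2,8.5), (23,G3,8.5), (24,G2,10.5), (24,G3,10.5), (25,G2,12)
Step 2: Sum ranks within each group.
R_1 = 11.5 (n_1 = 3)
R_2 = 32 (n_2 = 4)
R_3 = 34.5 (n_3 = 5)
Step 3: H = 12/(N(N+1)) * sum(R_i^2/n_i) - 3(N+1)
     = 12/(12*13) * (11.5^2/3 + 32^2/4 + 34.5^2/5) - 3*13
     = 0.076923 * 538.133 - 39
     = 2.394872.
Step 4: Ties present; correction factor C = 1 - 18/(12^3 - 12) = 0.989510. Corrected H = 2.394872 / 0.989510 = 2.420259.
Step 5: Under H0, H ~ chi^2(2); p-value = 0.298159.
Step 6: alpha = 0.05. fail to reject H0.

H = 2.4203, df = 2, p = 0.298159, fail to reject H0.


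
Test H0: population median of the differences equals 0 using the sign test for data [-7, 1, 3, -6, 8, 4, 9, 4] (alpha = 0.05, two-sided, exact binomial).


Step 1: Discard zero differences. Original n = 8; n_eff = number of nonzero differences = 8.
Nonzero differences (with sign): -7, +1, +3, -6, +8, +4, +9, +4
Step 2: Count signs: positive = 6, negative = 2.
Step 3: Under H0: P(positive) = 0.5, so the number of positives S ~ Bin(8, 0.5).
Step 4: Two-sided exact p-value = sum of Bin(8,0.5) probabilities at or below the observed probability = 0.289062.
Step 5: alpha = 0.05. fail to reject H0.

n_eff = 8, pos = 6, neg = 2, p = 0.289062, fail to reject H0.


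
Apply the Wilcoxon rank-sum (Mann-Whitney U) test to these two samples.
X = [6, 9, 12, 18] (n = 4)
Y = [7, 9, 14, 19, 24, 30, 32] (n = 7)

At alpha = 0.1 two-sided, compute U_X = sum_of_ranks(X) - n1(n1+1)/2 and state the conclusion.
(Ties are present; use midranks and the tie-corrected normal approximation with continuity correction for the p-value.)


Step 1: Combine and sort all 11 observations; assign midranks.
sorted (value, group): (6,X), (7,Y), (9,X), (9,Y), (12,X), (14,Y), (18,X), (19,Y), (24,Y), (30,Y), (32,Y)
ranks: 6->1, 7->2, 9->3.5, 9->3.5, 12->5, 14->6, 18->7, 19->8, 24->9, 30->10, 32->11
Step 2: Rank sum for X: R1 = 1 + 3.5 + 5 + 7 = 16.5.
Step 3: U_X = R1 - n1(n1+1)/2 = 16.5 - 4*5/2 = 16.5 - 10 = 6.5.
       U_Y = n1*n2 - U_X = 28 - 6.5 = 21.5.
Step 4: Ties are present, so use the tie-corrected normal approximation (with continuity correction) for the p-value.
Step 5: p-value = 0.184875; compare to alpha = 0.1. fail to reject H0.

U_X = 6.5, p = 0.184875, fail to reject H0 at alpha = 0.1.


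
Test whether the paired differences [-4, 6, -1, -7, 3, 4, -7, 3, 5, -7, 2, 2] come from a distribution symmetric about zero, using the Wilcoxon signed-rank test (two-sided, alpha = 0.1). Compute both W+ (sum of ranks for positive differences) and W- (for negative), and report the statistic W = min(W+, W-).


Step 1: Drop any zero differences (none here) and take |d_i|.
|d| = [4, 6, 1, 7, 3, 4, 7, 3, 5, 7, 2, 2]
Step 2: Midrank |d_i| (ties get averaged ranks).
ranks: |4|->6.5, |6|->9, |1|->1, |7|->11, |3|->4.5, |4|->6.5, |7|->11, |3|->4.5, |5|->8, |7|->11, |2|->2.5, |2|->2.5
Step 3: Attach original signs; sum ranks with positive sign and with negative sign.
W+ = 9 + 4.5 + 6.5 + 4.5 + 8 + 2.5 + 2.5 = 37.5
W- = 6.5 + 1 + 11 + 11 + 11 = 40.5
(Check: W+ + W- = 78 should equal n(n+1)/2 = 78.)
Step 4: Test statistic W = min(W+, W-) = 37.5.
Step 5: Ties in |d|, so use the tie-corrected normal approximation.
        E[W] = n(n+1)/4 = 12*13/4 = 39.
        Tie groups: |d|=2 (t=2), |d|=3 (t=2), |d|=4 (t=2), |d|=7 (t=3); sum(t^3 - t) = 42.
        Var[W] = n(n+1)(2n+1)/24 - sum(t^3-t)/48 = 3900/24 - 42/48 = 161.625.
        z = (W - E[W]) / sqrt(Var[W]) = (37.5 - 39) / 12.7132 = -0.1180.
        Two-sided p = 2*Phi(z) = 0.906077.
Step 6: alpha = 0.1. fail to reject H0.

W+ = 37.5, W- = 40.5, W = min = 37.5, p = 0.906077, fail to reject H0.


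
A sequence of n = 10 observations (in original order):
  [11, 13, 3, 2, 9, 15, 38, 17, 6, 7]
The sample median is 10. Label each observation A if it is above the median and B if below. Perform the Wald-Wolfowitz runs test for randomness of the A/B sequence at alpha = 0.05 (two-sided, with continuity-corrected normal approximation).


Step 1: Compute median = 10; label A = above, B = below.
Labels in order: AABBBAAABB  (n_A = 5, n_B = 5)
Step 2: Count runs R = 4.
Step 3: Under H0 (random ordering), E[R] = 2*n_A*n_B/(n_A+n_B) + 1 = 2*5*5/10 + 1 = 6.0000.
        Var[R] = 2*n_A*n_B*(2*n_A*n_B - n_A - n_B) / ((n_A+n_B)^2 * (n_A+n_B-1)) = 2000/900 = 2.2222.
        SD[R] = 1.4907.
Step 4: Continuity-corrected z = (R + 0.5 - E[R]) / SD[R] = (4 + 0.5 - 6.0000) / 1.4907 = -1.0062.
Step 5: Two-sided p-value via normal approximation = 2*(1 - Phi(|z|)) = 0.314305.
Step 6: alpha = 0.05. fail to reject H0.

R = 4, z = -1.0062, p = 0.314305, fail to reject H0.


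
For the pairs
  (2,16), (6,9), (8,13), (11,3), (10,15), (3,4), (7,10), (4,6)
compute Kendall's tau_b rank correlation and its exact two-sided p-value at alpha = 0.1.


Step 1: Enumerate the 28 unordered pairs (i,j) with i<j and classify each by sign(x_j-x_i) * sign(y_j-y_i).
  (1,2):dx=+4,dy=-7->D; (1,3):dx=+6,dy=-3->D; (1,4):dx=+9,dy=-13->D; (1,5):dx=+8,dy=-1->D
  (1,6):dx=+1,dy=-12->D; (1,7):dx=+5,dy=-6->D; (1,8):dx=+2,dy=-10->D; (2,3):dx=+2,dy=+4->C
  (2,4):dx=+5,dy=-6->D; (2,5):dx=+4,dy=+6->C; (2,6):dx=-3,dy=-5->C; (2,7):dx=+1,dy=+1->C
  (2,8):dx=-2,dy=-3->C; (3,4):dx=+3,dy=-10->D; (3,5):dx=+2,dy=+2->C; (3,6):dx=-5,dy=-9->C
  (3,7):dx=-1,dy=-3->C; (3,8):dx=-4,dy=-7->C; (4,5):dx=-1,dy=+12->D; (4,6):dx=-8,dy=+1->D
  (4,7):dx=-4,dy=+7->D; (4,8):dx=-7,dy=+3->D; (5,6):dx=-7,dy=-11->C; (5,7):dx=-3,dy=-5->C
  (5,8):dx=-6,dy=-9->C; (6,7):dx=+4,dy=+6->C; (6,8):dx=+1,dy=+2->C; (7,8):dx=-3,dy=-4->C
Step 2: C = 15, D = 13, total pairs = 28.
Step 3: tau = (C - D)/(n(n-1)/2) = (15 - 13)/28 = 0.071429.
Step 4: Exact two-sided p-value (enumerate n! = 40320 permutations of y under H0): p = 0.904861.
Step 5: alpha = 0.1. fail to reject H0.

tau_b = 0.0714 (C=15, D=13), p = 0.904861, fail to reject H0.
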